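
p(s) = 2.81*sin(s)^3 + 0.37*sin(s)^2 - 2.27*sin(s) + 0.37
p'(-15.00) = -0.62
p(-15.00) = 1.23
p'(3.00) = 1.98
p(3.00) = 0.06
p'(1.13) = 2.26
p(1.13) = 0.70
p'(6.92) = 0.93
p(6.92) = -0.26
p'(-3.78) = -0.94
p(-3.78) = -0.26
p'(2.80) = 1.01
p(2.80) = -0.24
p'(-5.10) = 2.13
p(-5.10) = 0.82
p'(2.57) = -0.50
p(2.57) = -0.30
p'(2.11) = -2.35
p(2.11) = 0.47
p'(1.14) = 2.24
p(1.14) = 0.72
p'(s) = 8.43*sin(s)^2*cos(s) + 0.74*sin(s)*cos(s) - 2.27*cos(s) = (8.43*sin(s)^2 + 0.74*sin(s) - 2.27)*cos(s)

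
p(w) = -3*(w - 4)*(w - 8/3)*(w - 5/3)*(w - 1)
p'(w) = -3*(w - 4)*(w - 8/3)*(w - 5/3) - 3*(w - 4)*(w - 8/3)*(w - 1) - 3*(w - 4)*(w - 5/3)*(w - 1) - 3*(w - 8/3)*(w - 5/3)*(w - 1) = -12*w^3 + 84*w^2 - 542*w/3 + 356/3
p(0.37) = -20.43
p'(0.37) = 62.71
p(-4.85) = -7608.01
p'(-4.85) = 4339.80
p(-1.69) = -671.50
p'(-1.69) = 721.83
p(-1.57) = -588.89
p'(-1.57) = 655.80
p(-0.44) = -125.53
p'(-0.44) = 215.44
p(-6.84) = -20618.37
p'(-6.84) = 9124.58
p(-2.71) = -1757.41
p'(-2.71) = 1464.01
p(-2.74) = -1801.74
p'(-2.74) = 1491.18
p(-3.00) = -2221.33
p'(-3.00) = 1740.67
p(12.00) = -25461.33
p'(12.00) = -10689.33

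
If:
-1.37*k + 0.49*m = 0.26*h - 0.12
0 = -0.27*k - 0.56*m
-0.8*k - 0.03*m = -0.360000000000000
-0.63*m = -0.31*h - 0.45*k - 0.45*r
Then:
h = -2.37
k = 0.46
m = -0.22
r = 0.86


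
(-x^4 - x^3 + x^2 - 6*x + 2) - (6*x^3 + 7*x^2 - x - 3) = -x^4 - 7*x^3 - 6*x^2 - 5*x + 5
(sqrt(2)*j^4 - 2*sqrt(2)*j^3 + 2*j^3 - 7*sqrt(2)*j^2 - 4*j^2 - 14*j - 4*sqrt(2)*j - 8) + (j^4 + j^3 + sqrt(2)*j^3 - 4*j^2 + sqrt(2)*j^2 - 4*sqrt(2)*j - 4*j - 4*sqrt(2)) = j^4 + sqrt(2)*j^4 - sqrt(2)*j^3 + 3*j^3 - 6*sqrt(2)*j^2 - 8*j^2 - 18*j - 8*sqrt(2)*j - 8 - 4*sqrt(2)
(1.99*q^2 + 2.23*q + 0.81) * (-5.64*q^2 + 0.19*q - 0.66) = -11.2236*q^4 - 12.1991*q^3 - 5.4581*q^2 - 1.3179*q - 0.5346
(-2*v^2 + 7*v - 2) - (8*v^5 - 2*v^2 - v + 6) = -8*v^5 + 8*v - 8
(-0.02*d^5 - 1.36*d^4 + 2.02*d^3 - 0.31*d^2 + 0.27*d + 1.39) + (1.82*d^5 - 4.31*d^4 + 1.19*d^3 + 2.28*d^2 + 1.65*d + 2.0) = 1.8*d^5 - 5.67*d^4 + 3.21*d^3 + 1.97*d^2 + 1.92*d + 3.39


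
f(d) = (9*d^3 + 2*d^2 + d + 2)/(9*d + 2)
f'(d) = (27*d^2 + 4*d + 1)/(9*d + 2) - 9*(9*d^3 + 2*d^2 + d + 2)/(9*d + 2)^2 = 2*(81*d^3 + 36*d^2 + 4*d - 8)/(81*d^2 + 36*d + 4)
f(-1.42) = 1.96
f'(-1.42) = -2.98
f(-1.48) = 2.14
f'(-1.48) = -3.08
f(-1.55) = 2.36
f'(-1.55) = -3.21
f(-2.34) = 5.49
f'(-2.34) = -4.72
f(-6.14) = 37.78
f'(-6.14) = -12.29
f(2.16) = 4.86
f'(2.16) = 4.29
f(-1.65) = 2.70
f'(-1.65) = -3.40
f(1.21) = 1.71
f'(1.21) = 2.32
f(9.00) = 81.13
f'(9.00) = 18.00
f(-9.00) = 81.09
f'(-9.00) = -18.00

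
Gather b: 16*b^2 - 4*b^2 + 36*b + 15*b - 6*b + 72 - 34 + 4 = 12*b^2 + 45*b + 42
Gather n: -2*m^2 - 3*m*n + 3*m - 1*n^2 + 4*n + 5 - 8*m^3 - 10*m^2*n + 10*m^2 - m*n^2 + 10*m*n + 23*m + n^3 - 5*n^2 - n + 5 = -8*m^3 + 8*m^2 + 26*m + n^3 + n^2*(-m - 6) + n*(-10*m^2 + 7*m + 3) + 10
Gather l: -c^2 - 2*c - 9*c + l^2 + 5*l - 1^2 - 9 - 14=-c^2 - 11*c + l^2 + 5*l - 24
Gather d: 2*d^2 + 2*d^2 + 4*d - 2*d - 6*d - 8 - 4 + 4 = 4*d^2 - 4*d - 8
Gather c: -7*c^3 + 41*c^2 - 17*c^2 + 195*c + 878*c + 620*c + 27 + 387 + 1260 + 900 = -7*c^3 + 24*c^2 + 1693*c + 2574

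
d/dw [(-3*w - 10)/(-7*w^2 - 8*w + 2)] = (-21*w^2 - 140*w - 86)/(49*w^4 + 112*w^3 + 36*w^2 - 32*w + 4)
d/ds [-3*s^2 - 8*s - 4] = -6*s - 8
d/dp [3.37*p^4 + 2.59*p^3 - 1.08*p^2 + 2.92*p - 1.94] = 13.48*p^3 + 7.77*p^2 - 2.16*p + 2.92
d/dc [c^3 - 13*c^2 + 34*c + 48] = 3*c^2 - 26*c + 34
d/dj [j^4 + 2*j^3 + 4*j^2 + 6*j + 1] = 4*j^3 + 6*j^2 + 8*j + 6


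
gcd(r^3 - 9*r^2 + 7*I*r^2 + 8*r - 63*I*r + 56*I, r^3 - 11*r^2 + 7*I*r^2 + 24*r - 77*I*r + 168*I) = r^2 + r*(-8 + 7*I) - 56*I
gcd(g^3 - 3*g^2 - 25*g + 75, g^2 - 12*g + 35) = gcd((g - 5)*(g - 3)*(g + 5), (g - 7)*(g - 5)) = g - 5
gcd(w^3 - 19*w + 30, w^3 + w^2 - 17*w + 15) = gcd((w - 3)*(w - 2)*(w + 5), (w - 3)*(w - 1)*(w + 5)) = w^2 + 2*w - 15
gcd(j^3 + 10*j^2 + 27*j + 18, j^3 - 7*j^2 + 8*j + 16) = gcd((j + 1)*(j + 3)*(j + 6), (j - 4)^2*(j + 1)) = j + 1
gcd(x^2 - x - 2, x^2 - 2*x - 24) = 1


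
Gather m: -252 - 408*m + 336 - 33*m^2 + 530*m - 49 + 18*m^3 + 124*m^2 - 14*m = 18*m^3 + 91*m^2 + 108*m + 35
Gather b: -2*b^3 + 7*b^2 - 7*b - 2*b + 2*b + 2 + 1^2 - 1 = -2*b^3 + 7*b^2 - 7*b + 2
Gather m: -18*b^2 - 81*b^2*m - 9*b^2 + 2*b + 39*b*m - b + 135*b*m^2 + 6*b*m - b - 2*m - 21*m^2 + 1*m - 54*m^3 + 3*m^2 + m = -27*b^2 - 54*m^3 + m^2*(135*b - 18) + m*(-81*b^2 + 45*b)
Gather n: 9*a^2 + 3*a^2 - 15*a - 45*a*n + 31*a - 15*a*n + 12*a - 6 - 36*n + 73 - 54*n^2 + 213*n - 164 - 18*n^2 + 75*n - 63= 12*a^2 + 28*a - 72*n^2 + n*(252 - 60*a) - 160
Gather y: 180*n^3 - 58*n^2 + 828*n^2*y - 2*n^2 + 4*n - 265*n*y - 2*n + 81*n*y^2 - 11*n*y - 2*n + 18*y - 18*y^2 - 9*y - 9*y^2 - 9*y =180*n^3 - 60*n^2 + y^2*(81*n - 27) + y*(828*n^2 - 276*n)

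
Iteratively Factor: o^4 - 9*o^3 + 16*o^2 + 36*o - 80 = (o - 4)*(o^3 - 5*o^2 - 4*o + 20) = (o - 4)*(o + 2)*(o^2 - 7*o + 10) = (o - 4)*(o - 2)*(o + 2)*(o - 5)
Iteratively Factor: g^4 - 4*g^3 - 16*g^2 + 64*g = (g + 4)*(g^3 - 8*g^2 + 16*g) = g*(g + 4)*(g^2 - 8*g + 16) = g*(g - 4)*(g + 4)*(g - 4)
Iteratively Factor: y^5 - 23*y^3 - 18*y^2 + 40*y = (y + 2)*(y^4 - 2*y^3 - 19*y^2 + 20*y) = y*(y + 2)*(y^3 - 2*y^2 - 19*y + 20) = y*(y - 1)*(y + 2)*(y^2 - y - 20) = y*(y - 1)*(y + 2)*(y + 4)*(y - 5)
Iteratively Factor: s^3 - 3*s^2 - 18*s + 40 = (s + 4)*(s^2 - 7*s + 10) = (s - 2)*(s + 4)*(s - 5)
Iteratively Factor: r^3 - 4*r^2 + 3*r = (r)*(r^2 - 4*r + 3) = r*(r - 3)*(r - 1)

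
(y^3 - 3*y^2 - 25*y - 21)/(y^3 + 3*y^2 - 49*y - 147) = (y + 1)/(y + 7)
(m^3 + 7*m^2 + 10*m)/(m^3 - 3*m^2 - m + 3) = m*(m^2 + 7*m + 10)/(m^3 - 3*m^2 - m + 3)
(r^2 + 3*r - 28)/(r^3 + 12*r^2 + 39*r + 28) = (r - 4)/(r^2 + 5*r + 4)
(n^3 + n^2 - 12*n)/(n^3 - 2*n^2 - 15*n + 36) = n/(n - 3)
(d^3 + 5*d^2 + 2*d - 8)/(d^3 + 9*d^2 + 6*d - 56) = (d^2 + d - 2)/(d^2 + 5*d - 14)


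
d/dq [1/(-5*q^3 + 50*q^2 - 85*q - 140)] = (3*q^2 - 20*q + 17)/(5*(q^3 - 10*q^2 + 17*q + 28)^2)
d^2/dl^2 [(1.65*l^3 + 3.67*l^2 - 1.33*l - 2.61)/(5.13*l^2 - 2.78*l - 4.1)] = (5.6843418860808e-14*l^5 + 1.13686837721616e-13*l^4 + 129.588342*l^3 + 163.864206*l^2 + 221.909184*l + 3.56957200000002)/(135.005697*l^6 - 219.482946*l^5 - 204.757794*l^4 + 329.345488*l^3 + 163.64658*l^2 - 140.1954*l - 68.921)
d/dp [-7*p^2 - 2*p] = -14*p - 2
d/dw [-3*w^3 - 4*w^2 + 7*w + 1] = -9*w^2 - 8*w + 7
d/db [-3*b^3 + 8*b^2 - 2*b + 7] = -9*b^2 + 16*b - 2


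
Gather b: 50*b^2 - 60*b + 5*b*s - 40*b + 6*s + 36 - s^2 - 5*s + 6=50*b^2 + b*(5*s - 100) - s^2 + s + 42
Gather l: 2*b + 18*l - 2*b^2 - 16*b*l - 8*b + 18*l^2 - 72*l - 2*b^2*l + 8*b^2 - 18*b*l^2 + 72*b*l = 6*b^2 - 6*b + l^2*(18 - 18*b) + l*(-2*b^2 + 56*b - 54)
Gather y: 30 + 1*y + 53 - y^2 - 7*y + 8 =-y^2 - 6*y + 91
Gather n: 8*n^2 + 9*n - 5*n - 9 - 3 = 8*n^2 + 4*n - 12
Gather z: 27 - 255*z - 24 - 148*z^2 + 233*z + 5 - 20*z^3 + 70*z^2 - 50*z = -20*z^3 - 78*z^2 - 72*z + 8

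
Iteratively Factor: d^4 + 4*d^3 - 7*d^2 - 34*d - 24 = (d - 3)*(d^3 + 7*d^2 + 14*d + 8) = (d - 3)*(d + 2)*(d^2 + 5*d + 4) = (d - 3)*(d + 1)*(d + 2)*(d + 4)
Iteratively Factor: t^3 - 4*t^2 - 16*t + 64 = (t + 4)*(t^2 - 8*t + 16) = (t - 4)*(t + 4)*(t - 4)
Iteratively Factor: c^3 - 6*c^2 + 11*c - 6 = (c - 3)*(c^2 - 3*c + 2) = (c - 3)*(c - 1)*(c - 2)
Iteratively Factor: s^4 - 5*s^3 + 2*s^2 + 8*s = (s + 1)*(s^3 - 6*s^2 + 8*s) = s*(s + 1)*(s^2 - 6*s + 8) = s*(s - 2)*(s + 1)*(s - 4)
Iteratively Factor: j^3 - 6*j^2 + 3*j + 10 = (j + 1)*(j^2 - 7*j + 10) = (j - 2)*(j + 1)*(j - 5)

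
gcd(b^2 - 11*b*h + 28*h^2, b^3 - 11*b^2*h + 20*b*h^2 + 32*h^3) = b - 4*h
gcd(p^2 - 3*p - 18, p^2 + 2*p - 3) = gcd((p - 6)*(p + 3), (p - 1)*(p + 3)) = p + 3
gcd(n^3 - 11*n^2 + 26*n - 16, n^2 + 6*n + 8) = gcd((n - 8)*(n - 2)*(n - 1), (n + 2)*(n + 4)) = 1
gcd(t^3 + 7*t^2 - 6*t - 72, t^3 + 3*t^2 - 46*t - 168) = t^2 + 10*t + 24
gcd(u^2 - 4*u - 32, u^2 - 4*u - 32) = u^2 - 4*u - 32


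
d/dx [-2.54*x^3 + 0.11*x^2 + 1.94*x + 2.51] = -7.62*x^2 + 0.22*x + 1.94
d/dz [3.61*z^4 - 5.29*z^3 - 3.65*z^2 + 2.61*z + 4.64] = 14.44*z^3 - 15.87*z^2 - 7.3*z + 2.61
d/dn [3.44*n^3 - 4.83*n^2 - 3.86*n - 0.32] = 10.32*n^2 - 9.66*n - 3.86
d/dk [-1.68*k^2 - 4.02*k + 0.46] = -3.36*k - 4.02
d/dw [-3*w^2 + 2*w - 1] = 2 - 6*w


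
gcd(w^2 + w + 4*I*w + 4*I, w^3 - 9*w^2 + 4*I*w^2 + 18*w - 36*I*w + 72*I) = w + 4*I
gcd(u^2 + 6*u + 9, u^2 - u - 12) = u + 3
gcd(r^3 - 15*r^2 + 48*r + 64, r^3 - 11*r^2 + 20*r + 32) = r^2 - 7*r - 8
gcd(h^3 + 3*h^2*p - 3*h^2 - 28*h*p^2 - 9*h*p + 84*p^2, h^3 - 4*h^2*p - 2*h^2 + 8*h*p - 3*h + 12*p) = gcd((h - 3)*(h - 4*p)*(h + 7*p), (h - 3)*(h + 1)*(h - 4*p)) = -h^2 + 4*h*p + 3*h - 12*p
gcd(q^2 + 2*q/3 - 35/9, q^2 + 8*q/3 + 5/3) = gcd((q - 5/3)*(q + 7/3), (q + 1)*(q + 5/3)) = 1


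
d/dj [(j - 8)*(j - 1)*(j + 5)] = 3*j^2 - 8*j - 37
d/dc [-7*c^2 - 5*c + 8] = -14*c - 5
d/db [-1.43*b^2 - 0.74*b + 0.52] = -2.86*b - 0.74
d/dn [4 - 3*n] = -3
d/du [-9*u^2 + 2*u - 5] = 2 - 18*u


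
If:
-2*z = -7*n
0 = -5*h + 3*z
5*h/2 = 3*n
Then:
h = 0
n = 0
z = 0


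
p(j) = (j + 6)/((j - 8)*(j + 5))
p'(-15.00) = 0.00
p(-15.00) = -0.04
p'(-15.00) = 0.00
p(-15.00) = -0.04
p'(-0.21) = -0.01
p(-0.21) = -0.15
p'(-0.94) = -0.01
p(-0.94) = -0.14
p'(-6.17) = 0.05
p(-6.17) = -0.01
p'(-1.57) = -0.01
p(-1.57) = -0.13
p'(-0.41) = -0.01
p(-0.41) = -0.14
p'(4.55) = -0.09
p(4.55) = -0.32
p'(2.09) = -0.03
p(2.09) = -0.19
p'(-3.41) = 0.02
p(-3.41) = -0.14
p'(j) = 1/((j - 8)*(j + 5)) - (j + 6)/((j - 8)*(j + 5)^2) - (j + 6)/((j - 8)^2*(j + 5)) = (-j^2 - 12*j - 22)/(j^4 - 6*j^3 - 71*j^2 + 240*j + 1600)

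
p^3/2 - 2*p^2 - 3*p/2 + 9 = (p/2 + 1)*(p - 3)^2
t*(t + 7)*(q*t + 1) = q*t^3 + 7*q*t^2 + t^2 + 7*t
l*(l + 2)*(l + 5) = l^3 + 7*l^2 + 10*l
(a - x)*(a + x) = a^2 - x^2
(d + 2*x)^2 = d^2 + 4*d*x + 4*x^2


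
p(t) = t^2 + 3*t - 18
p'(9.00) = 21.00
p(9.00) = 90.00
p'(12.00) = 27.00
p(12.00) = 162.00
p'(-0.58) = 1.84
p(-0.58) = -19.40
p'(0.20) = 3.40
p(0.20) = -17.36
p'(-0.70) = 1.60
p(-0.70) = -19.61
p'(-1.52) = -0.04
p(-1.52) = -20.25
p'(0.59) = 4.18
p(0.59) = -15.88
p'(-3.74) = -4.48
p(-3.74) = -15.23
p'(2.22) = 7.44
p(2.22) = -6.41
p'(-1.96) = -0.92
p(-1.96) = -20.04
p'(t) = 2*t + 3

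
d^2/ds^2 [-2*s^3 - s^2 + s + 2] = -12*s - 2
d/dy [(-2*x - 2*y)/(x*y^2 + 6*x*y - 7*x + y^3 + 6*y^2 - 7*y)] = 4*(y + 3)/(y^4 + 12*y^3 + 22*y^2 - 84*y + 49)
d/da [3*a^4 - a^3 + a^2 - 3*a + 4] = 12*a^3 - 3*a^2 + 2*a - 3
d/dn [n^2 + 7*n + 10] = 2*n + 7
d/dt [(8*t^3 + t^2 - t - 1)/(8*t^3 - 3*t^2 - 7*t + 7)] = 2*(-16*t^4 - 48*t^3 + 91*t^2 + 4*t - 7)/(64*t^6 - 48*t^5 - 103*t^4 + 154*t^3 + 7*t^2 - 98*t + 49)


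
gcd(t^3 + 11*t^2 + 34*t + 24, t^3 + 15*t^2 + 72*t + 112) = t + 4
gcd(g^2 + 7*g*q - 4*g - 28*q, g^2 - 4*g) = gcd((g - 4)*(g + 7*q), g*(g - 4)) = g - 4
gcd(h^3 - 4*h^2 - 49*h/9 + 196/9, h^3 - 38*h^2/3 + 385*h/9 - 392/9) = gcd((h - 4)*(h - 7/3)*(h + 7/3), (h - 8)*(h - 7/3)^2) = h - 7/3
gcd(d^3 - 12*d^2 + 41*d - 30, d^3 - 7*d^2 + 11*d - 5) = d^2 - 6*d + 5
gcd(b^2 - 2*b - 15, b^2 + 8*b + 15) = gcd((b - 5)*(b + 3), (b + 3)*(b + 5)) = b + 3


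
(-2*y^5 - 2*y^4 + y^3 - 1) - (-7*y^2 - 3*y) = -2*y^5 - 2*y^4 + y^3 + 7*y^2 + 3*y - 1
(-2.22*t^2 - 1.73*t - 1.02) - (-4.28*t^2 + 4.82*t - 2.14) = 2.06*t^2 - 6.55*t + 1.12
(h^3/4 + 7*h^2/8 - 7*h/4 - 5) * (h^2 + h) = h^5/4 + 9*h^4/8 - 7*h^3/8 - 27*h^2/4 - 5*h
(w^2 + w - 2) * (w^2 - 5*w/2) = w^4 - 3*w^3/2 - 9*w^2/2 + 5*w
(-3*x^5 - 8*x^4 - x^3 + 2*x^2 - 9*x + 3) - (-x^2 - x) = -3*x^5 - 8*x^4 - x^3 + 3*x^2 - 8*x + 3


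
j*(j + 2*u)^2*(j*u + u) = j^4*u + 4*j^3*u^2 + j^3*u + 4*j^2*u^3 + 4*j^2*u^2 + 4*j*u^3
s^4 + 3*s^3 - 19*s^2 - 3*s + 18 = (s - 3)*(s - 1)*(s + 1)*(s + 6)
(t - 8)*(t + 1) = t^2 - 7*t - 8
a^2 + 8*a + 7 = (a + 1)*(a + 7)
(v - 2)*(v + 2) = v^2 - 4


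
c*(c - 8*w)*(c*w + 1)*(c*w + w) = c^4*w^2 - 8*c^3*w^3 + c^3*w^2 + c^3*w - 8*c^2*w^3 - 8*c^2*w^2 + c^2*w - 8*c*w^2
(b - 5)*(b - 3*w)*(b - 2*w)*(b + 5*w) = b^4 - 5*b^3 - 19*b^2*w^2 + 30*b*w^3 + 95*b*w^2 - 150*w^3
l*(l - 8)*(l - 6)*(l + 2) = l^4 - 12*l^3 + 20*l^2 + 96*l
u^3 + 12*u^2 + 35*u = u*(u + 5)*(u + 7)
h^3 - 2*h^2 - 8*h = h*(h - 4)*(h + 2)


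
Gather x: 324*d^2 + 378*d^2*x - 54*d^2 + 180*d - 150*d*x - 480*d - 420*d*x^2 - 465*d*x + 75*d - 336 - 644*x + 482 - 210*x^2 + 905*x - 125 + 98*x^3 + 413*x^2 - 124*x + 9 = 270*d^2 - 225*d + 98*x^3 + x^2*(203 - 420*d) + x*(378*d^2 - 615*d + 137) + 30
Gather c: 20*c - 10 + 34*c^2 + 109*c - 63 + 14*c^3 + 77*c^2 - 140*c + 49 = 14*c^3 + 111*c^2 - 11*c - 24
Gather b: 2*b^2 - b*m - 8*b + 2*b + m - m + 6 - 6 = 2*b^2 + b*(-m - 6)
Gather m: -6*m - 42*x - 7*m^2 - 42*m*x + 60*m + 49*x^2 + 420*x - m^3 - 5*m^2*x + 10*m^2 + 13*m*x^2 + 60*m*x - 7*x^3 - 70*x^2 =-m^3 + m^2*(3 - 5*x) + m*(13*x^2 + 18*x + 54) - 7*x^3 - 21*x^2 + 378*x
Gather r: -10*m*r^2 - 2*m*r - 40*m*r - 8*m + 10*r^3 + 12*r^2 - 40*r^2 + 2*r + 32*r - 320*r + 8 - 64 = -8*m + 10*r^3 + r^2*(-10*m - 28) + r*(-42*m - 286) - 56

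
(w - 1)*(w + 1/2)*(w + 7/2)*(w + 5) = w^4 + 8*w^3 + 51*w^2/4 - 13*w - 35/4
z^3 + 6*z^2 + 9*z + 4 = (z + 1)^2*(z + 4)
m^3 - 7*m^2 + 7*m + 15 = (m - 5)*(m - 3)*(m + 1)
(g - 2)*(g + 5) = g^2 + 3*g - 10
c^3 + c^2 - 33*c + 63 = (c - 3)^2*(c + 7)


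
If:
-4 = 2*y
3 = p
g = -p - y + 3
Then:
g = 2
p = 3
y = -2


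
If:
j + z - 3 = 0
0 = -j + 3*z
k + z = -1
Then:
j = 9/4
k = -7/4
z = 3/4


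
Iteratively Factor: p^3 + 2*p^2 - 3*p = (p - 1)*(p^2 + 3*p) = p*(p - 1)*(p + 3)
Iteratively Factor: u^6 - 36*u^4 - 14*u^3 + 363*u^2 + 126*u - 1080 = (u + 4)*(u^5 - 4*u^4 - 20*u^3 + 66*u^2 + 99*u - 270) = (u - 5)*(u + 4)*(u^4 + u^3 - 15*u^2 - 9*u + 54) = (u - 5)*(u - 2)*(u + 4)*(u^3 + 3*u^2 - 9*u - 27) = (u - 5)*(u - 2)*(u + 3)*(u + 4)*(u^2 - 9) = (u - 5)*(u - 3)*(u - 2)*(u + 3)*(u + 4)*(u + 3)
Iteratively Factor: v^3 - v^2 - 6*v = (v + 2)*(v^2 - 3*v) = v*(v + 2)*(v - 3)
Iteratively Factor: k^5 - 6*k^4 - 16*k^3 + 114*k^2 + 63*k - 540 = (k + 3)*(k^4 - 9*k^3 + 11*k^2 + 81*k - 180) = (k + 3)^2*(k^3 - 12*k^2 + 47*k - 60) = (k - 4)*(k + 3)^2*(k^2 - 8*k + 15) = (k - 5)*(k - 4)*(k + 3)^2*(k - 3)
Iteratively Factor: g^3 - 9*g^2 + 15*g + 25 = (g - 5)*(g^2 - 4*g - 5) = (g - 5)*(g + 1)*(g - 5)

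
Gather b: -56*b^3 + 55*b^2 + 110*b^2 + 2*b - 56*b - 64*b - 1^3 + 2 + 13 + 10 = -56*b^3 + 165*b^2 - 118*b + 24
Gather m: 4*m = 4*m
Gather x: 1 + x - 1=x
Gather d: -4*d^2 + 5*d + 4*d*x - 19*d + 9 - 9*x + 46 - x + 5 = -4*d^2 + d*(4*x - 14) - 10*x + 60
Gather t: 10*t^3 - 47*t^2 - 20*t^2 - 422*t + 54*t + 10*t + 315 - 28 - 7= 10*t^3 - 67*t^2 - 358*t + 280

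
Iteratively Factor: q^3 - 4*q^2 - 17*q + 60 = (q - 5)*(q^2 + q - 12) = (q - 5)*(q + 4)*(q - 3)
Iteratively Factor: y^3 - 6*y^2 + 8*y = (y)*(y^2 - 6*y + 8) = y*(y - 4)*(y - 2)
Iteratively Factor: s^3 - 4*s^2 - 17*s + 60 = (s + 4)*(s^2 - 8*s + 15) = (s - 5)*(s + 4)*(s - 3)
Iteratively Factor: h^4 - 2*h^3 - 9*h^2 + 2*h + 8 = (h + 1)*(h^3 - 3*h^2 - 6*h + 8) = (h - 4)*(h + 1)*(h^2 + h - 2) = (h - 4)*(h + 1)*(h + 2)*(h - 1)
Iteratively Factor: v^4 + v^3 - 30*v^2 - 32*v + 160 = (v + 4)*(v^3 - 3*v^2 - 18*v + 40) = (v - 5)*(v + 4)*(v^2 + 2*v - 8) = (v - 5)*(v + 4)^2*(v - 2)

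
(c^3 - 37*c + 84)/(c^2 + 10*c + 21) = (c^2 - 7*c + 12)/(c + 3)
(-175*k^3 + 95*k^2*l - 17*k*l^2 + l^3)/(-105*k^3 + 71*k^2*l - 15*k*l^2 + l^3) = (5*k - l)/(3*k - l)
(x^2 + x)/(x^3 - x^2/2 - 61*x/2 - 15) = 2*x*(x + 1)/(2*x^3 - x^2 - 61*x - 30)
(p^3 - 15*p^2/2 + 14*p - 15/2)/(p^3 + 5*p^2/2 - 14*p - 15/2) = (2*p^3 - 15*p^2 + 28*p - 15)/(2*p^3 + 5*p^2 - 28*p - 15)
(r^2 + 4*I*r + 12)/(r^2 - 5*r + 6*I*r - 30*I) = (r - 2*I)/(r - 5)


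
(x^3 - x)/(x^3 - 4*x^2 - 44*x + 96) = (x^3 - x)/(x^3 - 4*x^2 - 44*x + 96)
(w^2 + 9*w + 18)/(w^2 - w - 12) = (w + 6)/(w - 4)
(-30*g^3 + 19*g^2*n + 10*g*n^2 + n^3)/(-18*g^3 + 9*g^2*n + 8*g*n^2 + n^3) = (5*g + n)/(3*g + n)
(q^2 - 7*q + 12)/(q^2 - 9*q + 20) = (q - 3)/(q - 5)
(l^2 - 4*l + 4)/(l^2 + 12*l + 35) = (l^2 - 4*l + 4)/(l^2 + 12*l + 35)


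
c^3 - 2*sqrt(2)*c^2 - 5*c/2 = c*(c - 5*sqrt(2)/2)*(c + sqrt(2)/2)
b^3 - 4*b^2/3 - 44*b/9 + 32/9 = (b - 8/3)*(b - 2/3)*(b + 2)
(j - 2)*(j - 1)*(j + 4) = j^3 + j^2 - 10*j + 8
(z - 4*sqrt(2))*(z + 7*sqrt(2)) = z^2 + 3*sqrt(2)*z - 56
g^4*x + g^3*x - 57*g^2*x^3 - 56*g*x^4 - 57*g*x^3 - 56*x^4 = (g - 8*x)*(g + x)*(g + 7*x)*(g*x + x)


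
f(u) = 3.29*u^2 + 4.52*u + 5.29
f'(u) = 6.58*u + 4.52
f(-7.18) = 142.44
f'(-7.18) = -42.72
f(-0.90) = 3.89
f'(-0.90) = -1.40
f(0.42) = 7.77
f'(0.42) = 7.28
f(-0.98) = 4.02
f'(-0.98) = -1.93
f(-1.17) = 4.51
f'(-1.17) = -3.18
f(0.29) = 6.88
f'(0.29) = 6.43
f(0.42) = 7.77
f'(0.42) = 7.28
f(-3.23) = 25.01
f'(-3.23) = -16.73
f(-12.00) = 424.81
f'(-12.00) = -74.44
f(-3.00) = 21.34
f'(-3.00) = -15.22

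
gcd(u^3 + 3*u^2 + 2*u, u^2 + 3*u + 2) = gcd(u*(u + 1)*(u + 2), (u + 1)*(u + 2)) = u^2 + 3*u + 2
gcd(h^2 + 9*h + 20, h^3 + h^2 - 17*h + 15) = h + 5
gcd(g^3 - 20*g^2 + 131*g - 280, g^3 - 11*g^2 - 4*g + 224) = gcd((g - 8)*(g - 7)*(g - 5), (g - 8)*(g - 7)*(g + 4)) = g^2 - 15*g + 56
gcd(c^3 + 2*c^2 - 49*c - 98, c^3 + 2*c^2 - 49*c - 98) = c^3 + 2*c^2 - 49*c - 98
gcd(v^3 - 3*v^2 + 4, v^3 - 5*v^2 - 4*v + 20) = v - 2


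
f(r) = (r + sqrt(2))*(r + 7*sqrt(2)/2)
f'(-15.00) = -23.64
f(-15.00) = 136.54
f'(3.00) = 12.36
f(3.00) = 35.09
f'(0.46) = 7.28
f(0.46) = 10.14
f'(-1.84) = 2.68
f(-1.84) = -1.32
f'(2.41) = 11.18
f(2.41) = 28.15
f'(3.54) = 13.44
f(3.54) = 42.06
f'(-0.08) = 6.20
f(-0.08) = 6.50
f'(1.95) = 10.26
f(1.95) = 23.21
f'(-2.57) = 1.22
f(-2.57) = -2.75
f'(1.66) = 9.68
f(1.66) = 20.32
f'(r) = 2*r + 9*sqrt(2)/2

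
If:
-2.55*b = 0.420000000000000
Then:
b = -0.16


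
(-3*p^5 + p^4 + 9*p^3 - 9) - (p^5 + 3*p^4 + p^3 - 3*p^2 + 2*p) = -4*p^5 - 2*p^4 + 8*p^3 + 3*p^2 - 2*p - 9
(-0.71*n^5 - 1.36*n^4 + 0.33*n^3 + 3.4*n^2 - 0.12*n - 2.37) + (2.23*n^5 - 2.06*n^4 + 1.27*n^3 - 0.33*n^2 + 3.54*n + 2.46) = 1.52*n^5 - 3.42*n^4 + 1.6*n^3 + 3.07*n^2 + 3.42*n + 0.0899999999999999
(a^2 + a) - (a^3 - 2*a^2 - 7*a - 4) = -a^3 + 3*a^2 + 8*a + 4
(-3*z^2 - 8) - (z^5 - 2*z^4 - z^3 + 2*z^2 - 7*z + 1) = -z^5 + 2*z^4 + z^3 - 5*z^2 + 7*z - 9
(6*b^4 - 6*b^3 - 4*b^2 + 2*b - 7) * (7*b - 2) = 42*b^5 - 54*b^4 - 16*b^3 + 22*b^2 - 53*b + 14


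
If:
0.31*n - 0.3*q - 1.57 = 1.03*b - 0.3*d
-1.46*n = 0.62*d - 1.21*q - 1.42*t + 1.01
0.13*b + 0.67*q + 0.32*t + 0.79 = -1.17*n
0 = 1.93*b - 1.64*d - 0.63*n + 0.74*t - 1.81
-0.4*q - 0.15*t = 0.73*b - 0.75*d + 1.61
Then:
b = 0.02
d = 1.00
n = 0.29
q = -4.01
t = 4.86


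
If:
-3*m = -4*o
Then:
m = 4*o/3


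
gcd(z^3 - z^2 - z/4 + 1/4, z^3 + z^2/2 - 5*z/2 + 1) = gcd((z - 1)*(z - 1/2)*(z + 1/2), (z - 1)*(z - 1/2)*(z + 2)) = z^2 - 3*z/2 + 1/2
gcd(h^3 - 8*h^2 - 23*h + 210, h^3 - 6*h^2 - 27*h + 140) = h^2 - 2*h - 35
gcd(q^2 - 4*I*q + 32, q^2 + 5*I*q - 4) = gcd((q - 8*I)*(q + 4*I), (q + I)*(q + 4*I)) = q + 4*I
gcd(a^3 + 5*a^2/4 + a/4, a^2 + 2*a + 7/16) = a + 1/4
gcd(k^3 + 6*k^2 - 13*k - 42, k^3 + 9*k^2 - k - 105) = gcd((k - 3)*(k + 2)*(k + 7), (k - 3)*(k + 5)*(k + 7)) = k^2 + 4*k - 21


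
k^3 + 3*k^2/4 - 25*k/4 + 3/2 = (k - 2)*(k - 1/4)*(k + 3)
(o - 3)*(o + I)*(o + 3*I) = o^3 - 3*o^2 + 4*I*o^2 - 3*o - 12*I*o + 9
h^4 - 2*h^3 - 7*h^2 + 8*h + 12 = (h - 3)*(h - 2)*(h + 1)*(h + 2)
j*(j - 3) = j^2 - 3*j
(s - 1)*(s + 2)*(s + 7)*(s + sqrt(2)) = s^4 + sqrt(2)*s^3 + 8*s^3 + 5*s^2 + 8*sqrt(2)*s^2 - 14*s + 5*sqrt(2)*s - 14*sqrt(2)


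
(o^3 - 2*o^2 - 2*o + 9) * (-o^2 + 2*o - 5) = -o^5 + 4*o^4 - 7*o^3 - 3*o^2 + 28*o - 45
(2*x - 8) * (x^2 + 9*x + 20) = 2*x^3 + 10*x^2 - 32*x - 160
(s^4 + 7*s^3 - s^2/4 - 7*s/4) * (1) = s^4 + 7*s^3 - s^2/4 - 7*s/4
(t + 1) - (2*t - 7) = 8 - t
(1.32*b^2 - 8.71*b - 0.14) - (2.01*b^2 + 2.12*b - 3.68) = -0.69*b^2 - 10.83*b + 3.54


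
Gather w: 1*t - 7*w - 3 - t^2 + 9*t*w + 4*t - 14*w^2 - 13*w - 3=-t^2 + 5*t - 14*w^2 + w*(9*t - 20) - 6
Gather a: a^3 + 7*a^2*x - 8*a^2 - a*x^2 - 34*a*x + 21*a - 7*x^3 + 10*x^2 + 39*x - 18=a^3 + a^2*(7*x - 8) + a*(-x^2 - 34*x + 21) - 7*x^3 + 10*x^2 + 39*x - 18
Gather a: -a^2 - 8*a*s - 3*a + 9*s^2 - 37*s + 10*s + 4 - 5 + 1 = -a^2 + a*(-8*s - 3) + 9*s^2 - 27*s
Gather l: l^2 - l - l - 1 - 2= l^2 - 2*l - 3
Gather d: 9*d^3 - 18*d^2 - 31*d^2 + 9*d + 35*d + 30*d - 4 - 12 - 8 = 9*d^3 - 49*d^2 + 74*d - 24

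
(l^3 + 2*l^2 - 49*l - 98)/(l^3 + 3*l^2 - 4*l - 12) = (l^2 - 49)/(l^2 + l - 6)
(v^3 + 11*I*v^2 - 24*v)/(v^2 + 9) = v*(v + 8*I)/(v - 3*I)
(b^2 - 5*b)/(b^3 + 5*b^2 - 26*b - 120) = b/(b^2 + 10*b + 24)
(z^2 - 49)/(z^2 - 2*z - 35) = (z + 7)/(z + 5)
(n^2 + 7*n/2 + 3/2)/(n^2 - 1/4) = 2*(n + 3)/(2*n - 1)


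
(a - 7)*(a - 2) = a^2 - 9*a + 14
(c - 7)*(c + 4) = c^2 - 3*c - 28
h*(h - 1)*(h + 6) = h^3 + 5*h^2 - 6*h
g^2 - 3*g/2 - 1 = (g - 2)*(g + 1/2)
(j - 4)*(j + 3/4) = j^2 - 13*j/4 - 3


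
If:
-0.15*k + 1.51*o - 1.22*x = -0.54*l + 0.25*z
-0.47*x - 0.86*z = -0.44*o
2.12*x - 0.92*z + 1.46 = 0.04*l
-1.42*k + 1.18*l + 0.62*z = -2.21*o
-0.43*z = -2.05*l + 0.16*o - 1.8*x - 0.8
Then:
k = -0.95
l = 0.15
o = -0.70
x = -0.68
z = 0.02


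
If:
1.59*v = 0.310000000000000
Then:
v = 0.19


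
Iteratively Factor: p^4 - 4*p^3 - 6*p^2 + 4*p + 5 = (p - 1)*(p^3 - 3*p^2 - 9*p - 5) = (p - 1)*(p + 1)*(p^2 - 4*p - 5) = (p - 5)*(p - 1)*(p + 1)*(p + 1)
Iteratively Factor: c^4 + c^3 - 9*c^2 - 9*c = (c - 3)*(c^3 + 4*c^2 + 3*c) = (c - 3)*(c + 1)*(c^2 + 3*c) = c*(c - 3)*(c + 1)*(c + 3)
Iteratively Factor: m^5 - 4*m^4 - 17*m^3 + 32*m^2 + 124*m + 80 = (m + 1)*(m^4 - 5*m^3 - 12*m^2 + 44*m + 80) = (m + 1)*(m + 2)*(m^3 - 7*m^2 + 2*m + 40) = (m - 4)*(m + 1)*(m + 2)*(m^2 - 3*m - 10) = (m - 4)*(m + 1)*(m + 2)^2*(m - 5)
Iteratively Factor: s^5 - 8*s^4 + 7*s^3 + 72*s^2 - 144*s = (s - 4)*(s^4 - 4*s^3 - 9*s^2 + 36*s) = (s - 4)^2*(s^3 - 9*s) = (s - 4)^2*(s + 3)*(s^2 - 3*s) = s*(s - 4)^2*(s + 3)*(s - 3)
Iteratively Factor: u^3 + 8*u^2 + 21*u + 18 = (u + 3)*(u^2 + 5*u + 6) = (u + 3)^2*(u + 2)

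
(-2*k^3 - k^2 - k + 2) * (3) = -6*k^3 - 3*k^2 - 3*k + 6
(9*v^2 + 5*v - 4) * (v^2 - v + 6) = 9*v^4 - 4*v^3 + 45*v^2 + 34*v - 24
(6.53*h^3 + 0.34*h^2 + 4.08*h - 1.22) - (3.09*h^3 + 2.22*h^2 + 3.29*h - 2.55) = 3.44*h^3 - 1.88*h^2 + 0.79*h + 1.33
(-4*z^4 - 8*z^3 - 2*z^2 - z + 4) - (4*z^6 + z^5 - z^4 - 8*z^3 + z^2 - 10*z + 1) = -4*z^6 - z^5 - 3*z^4 - 3*z^2 + 9*z + 3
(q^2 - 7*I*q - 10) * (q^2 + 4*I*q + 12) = q^4 - 3*I*q^3 + 30*q^2 - 124*I*q - 120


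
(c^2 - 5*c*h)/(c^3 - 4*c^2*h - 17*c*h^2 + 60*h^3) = c/(c^2 + c*h - 12*h^2)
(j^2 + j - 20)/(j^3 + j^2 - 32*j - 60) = (j - 4)/(j^2 - 4*j - 12)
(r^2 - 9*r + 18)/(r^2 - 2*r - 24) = (r - 3)/(r + 4)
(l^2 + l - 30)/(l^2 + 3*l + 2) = (l^2 + l - 30)/(l^2 + 3*l + 2)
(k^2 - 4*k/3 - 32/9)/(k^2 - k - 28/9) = (3*k - 8)/(3*k - 7)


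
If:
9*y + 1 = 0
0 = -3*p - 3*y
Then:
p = 1/9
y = -1/9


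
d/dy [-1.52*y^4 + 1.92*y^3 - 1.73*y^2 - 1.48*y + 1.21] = -6.08*y^3 + 5.76*y^2 - 3.46*y - 1.48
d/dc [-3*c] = -3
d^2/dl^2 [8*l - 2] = 0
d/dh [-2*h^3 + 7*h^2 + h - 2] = -6*h^2 + 14*h + 1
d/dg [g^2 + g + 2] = 2*g + 1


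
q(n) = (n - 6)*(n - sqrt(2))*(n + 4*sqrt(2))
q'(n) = (n - 6)*(n - sqrt(2)) + (n - 6)*(n + 4*sqrt(2)) + (n - sqrt(2))*(n + 4*sqrt(2)) = 3*n^2 - 12*n + 6*sqrt(2)*n - 18*sqrt(2) - 8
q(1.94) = -16.22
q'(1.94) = -28.98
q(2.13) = -21.57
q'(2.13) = -27.33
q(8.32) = 223.93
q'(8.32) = 144.97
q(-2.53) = 105.20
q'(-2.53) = -5.36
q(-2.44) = 104.64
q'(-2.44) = -7.02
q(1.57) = -4.99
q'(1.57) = -31.58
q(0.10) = 44.64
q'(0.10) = -33.78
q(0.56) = 28.89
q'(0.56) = -34.48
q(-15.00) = -3220.57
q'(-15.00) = 694.26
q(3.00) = -41.18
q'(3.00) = -17.00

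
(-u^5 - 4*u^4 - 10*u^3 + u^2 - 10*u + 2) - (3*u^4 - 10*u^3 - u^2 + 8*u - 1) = -u^5 - 7*u^4 + 2*u^2 - 18*u + 3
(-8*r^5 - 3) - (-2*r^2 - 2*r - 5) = -8*r^5 + 2*r^2 + 2*r + 2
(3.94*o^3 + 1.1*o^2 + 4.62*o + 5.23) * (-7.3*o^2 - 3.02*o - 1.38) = -28.762*o^5 - 19.9288*o^4 - 42.4852*o^3 - 53.6494*o^2 - 22.1702*o - 7.2174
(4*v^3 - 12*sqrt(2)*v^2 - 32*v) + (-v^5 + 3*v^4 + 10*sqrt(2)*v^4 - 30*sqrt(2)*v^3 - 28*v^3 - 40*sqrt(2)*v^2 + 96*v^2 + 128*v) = -v^5 + 3*v^4 + 10*sqrt(2)*v^4 - 30*sqrt(2)*v^3 - 24*v^3 - 52*sqrt(2)*v^2 + 96*v^2 + 96*v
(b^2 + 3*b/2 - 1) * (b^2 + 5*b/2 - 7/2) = b^4 + 4*b^3 - 3*b^2/4 - 31*b/4 + 7/2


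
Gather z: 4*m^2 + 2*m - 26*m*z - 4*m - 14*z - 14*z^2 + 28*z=4*m^2 - 2*m - 14*z^2 + z*(14 - 26*m)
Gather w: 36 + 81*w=81*w + 36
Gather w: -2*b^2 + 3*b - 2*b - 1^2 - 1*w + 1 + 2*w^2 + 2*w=-2*b^2 + b + 2*w^2 + w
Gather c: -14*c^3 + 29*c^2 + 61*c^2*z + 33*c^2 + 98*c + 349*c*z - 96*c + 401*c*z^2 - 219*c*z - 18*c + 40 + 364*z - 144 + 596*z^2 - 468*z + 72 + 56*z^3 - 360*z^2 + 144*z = -14*c^3 + c^2*(61*z + 62) + c*(401*z^2 + 130*z - 16) + 56*z^3 + 236*z^2 + 40*z - 32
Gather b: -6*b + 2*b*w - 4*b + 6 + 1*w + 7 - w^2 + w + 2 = b*(2*w - 10) - w^2 + 2*w + 15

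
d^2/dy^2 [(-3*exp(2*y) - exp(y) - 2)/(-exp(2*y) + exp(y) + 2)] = 4*(exp(3*y) + 9*exp(2*y) + 6*exp(y) + 16)*exp(2*y)/(exp(6*y) - 3*exp(5*y) - 3*exp(4*y) + 11*exp(3*y) + 6*exp(2*y) - 12*exp(y) - 8)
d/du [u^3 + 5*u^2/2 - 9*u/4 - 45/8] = 3*u^2 + 5*u - 9/4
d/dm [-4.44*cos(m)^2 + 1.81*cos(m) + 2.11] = (8.88*cos(m) - 1.81)*sin(m)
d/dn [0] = 0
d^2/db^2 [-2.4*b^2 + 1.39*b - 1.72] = -4.80000000000000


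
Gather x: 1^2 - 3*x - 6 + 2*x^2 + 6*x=2*x^2 + 3*x - 5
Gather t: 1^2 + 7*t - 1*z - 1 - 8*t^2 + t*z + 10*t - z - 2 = -8*t^2 + t*(z + 17) - 2*z - 2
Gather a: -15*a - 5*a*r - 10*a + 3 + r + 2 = a*(-5*r - 25) + r + 5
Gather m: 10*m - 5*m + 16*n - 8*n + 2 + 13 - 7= 5*m + 8*n + 8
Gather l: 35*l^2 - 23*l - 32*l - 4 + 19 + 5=35*l^2 - 55*l + 20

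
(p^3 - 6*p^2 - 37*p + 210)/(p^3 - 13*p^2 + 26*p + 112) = (p^2 + p - 30)/(p^2 - 6*p - 16)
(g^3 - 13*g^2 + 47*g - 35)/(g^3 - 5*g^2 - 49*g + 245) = (g - 1)/(g + 7)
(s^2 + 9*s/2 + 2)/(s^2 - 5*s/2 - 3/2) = (s + 4)/(s - 3)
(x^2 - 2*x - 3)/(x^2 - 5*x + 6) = (x + 1)/(x - 2)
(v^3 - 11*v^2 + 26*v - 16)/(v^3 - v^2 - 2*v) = (v^2 - 9*v + 8)/(v*(v + 1))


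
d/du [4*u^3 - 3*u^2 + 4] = 6*u*(2*u - 1)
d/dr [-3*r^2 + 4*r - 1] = 4 - 6*r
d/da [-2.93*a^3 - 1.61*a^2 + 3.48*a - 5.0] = -8.79*a^2 - 3.22*a + 3.48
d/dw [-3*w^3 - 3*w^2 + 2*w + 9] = -9*w^2 - 6*w + 2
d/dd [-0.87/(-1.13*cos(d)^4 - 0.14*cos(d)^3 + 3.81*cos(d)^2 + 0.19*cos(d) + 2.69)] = (3.9324*cos(d)^3 + 0.3654*cos(d)^2 - 6.6294*cos(d) - 0.1653)*sin(d)/(-1.13*cos(d)^4 - 0.14*cos(d)^3 + 3.81*cos(d)^2 + 0.19*cos(d) + 2.69)^2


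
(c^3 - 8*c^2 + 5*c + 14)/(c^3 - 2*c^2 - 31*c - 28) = (c - 2)/(c + 4)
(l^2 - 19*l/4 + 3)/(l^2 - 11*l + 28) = (l - 3/4)/(l - 7)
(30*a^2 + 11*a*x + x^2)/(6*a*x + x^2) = (5*a + x)/x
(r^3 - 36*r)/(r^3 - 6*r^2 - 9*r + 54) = r*(r + 6)/(r^2 - 9)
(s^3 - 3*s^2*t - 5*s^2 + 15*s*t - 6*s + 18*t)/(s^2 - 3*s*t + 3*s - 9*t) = (s^2 - 5*s - 6)/(s + 3)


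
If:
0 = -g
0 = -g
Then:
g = 0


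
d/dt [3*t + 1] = 3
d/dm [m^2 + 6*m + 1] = 2*m + 6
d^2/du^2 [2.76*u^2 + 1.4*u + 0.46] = 5.52000000000000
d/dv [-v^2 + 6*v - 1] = 6 - 2*v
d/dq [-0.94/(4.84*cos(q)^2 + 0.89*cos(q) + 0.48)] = -(9.0992*cos(q) + 0.8366)*sin(q)/(4.84*cos(q)^2 + 0.89*cos(q) + 0.48)^2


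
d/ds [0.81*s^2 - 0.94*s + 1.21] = 1.62*s - 0.94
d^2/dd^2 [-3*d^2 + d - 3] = -6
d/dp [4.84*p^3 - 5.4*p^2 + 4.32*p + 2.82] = 14.52*p^2 - 10.8*p + 4.32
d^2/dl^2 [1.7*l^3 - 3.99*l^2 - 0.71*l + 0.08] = 10.2*l - 7.98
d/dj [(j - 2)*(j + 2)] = 2*j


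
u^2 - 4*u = u*(u - 4)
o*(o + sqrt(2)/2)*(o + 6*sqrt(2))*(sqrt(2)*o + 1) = sqrt(2)*o^4 + 14*o^3 + 25*sqrt(2)*o^2/2 + 6*o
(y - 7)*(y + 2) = y^2 - 5*y - 14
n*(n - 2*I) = n^2 - 2*I*n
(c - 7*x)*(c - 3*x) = c^2 - 10*c*x + 21*x^2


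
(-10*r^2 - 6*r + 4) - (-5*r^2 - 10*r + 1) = -5*r^2 + 4*r + 3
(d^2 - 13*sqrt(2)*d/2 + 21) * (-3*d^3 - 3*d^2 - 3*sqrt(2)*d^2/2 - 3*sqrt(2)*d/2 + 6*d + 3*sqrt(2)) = -3*d^5 - 3*d^4 + 18*sqrt(2)*d^4 - 75*d^3/2 + 18*sqrt(2)*d^3 - 135*sqrt(2)*d^2/2 - 87*d^2/2 - 63*sqrt(2)*d/2 + 87*d + 63*sqrt(2)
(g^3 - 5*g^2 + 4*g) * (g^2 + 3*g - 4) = g^5 - 2*g^4 - 15*g^3 + 32*g^2 - 16*g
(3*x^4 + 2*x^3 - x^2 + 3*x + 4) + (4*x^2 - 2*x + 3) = 3*x^4 + 2*x^3 + 3*x^2 + x + 7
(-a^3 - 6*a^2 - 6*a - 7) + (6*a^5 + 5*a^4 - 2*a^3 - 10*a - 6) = 6*a^5 + 5*a^4 - 3*a^3 - 6*a^2 - 16*a - 13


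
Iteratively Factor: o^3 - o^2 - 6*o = (o - 3)*(o^2 + 2*o) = (o - 3)*(o + 2)*(o)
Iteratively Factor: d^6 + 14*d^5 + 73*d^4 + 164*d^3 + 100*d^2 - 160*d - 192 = (d + 4)*(d^5 + 10*d^4 + 33*d^3 + 32*d^2 - 28*d - 48) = (d + 2)*(d + 4)*(d^4 + 8*d^3 + 17*d^2 - 2*d - 24) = (d + 2)*(d + 4)^2*(d^3 + 4*d^2 + d - 6) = (d + 2)*(d + 3)*(d + 4)^2*(d^2 + d - 2) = (d - 1)*(d + 2)*(d + 3)*(d + 4)^2*(d + 2)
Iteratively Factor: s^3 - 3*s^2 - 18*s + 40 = (s - 2)*(s^2 - s - 20) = (s - 5)*(s - 2)*(s + 4)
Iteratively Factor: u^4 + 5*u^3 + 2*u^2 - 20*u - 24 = (u + 3)*(u^3 + 2*u^2 - 4*u - 8) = (u + 2)*(u + 3)*(u^2 - 4) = (u - 2)*(u + 2)*(u + 3)*(u + 2)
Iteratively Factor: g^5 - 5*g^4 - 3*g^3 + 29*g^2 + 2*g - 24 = (g + 1)*(g^4 - 6*g^3 + 3*g^2 + 26*g - 24) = (g + 1)*(g + 2)*(g^3 - 8*g^2 + 19*g - 12) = (g - 1)*(g + 1)*(g + 2)*(g^2 - 7*g + 12) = (g - 4)*(g - 1)*(g + 1)*(g + 2)*(g - 3)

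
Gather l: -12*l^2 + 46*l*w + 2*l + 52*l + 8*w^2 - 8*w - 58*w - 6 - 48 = -12*l^2 + l*(46*w + 54) + 8*w^2 - 66*w - 54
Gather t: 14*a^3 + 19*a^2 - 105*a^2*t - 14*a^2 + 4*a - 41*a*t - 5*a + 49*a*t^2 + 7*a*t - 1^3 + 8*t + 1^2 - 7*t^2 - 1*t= 14*a^3 + 5*a^2 - a + t^2*(49*a - 7) + t*(-105*a^2 - 34*a + 7)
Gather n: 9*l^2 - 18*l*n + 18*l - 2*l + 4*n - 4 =9*l^2 + 16*l + n*(4 - 18*l) - 4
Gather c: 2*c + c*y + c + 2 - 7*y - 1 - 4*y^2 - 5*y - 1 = c*(y + 3) - 4*y^2 - 12*y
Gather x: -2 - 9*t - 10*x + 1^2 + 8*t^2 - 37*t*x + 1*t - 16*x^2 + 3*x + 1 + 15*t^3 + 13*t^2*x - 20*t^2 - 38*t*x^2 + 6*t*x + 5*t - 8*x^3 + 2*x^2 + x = 15*t^3 - 12*t^2 - 3*t - 8*x^3 + x^2*(-38*t - 14) + x*(13*t^2 - 31*t - 6)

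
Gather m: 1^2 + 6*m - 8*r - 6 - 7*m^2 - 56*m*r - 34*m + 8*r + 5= -7*m^2 + m*(-56*r - 28)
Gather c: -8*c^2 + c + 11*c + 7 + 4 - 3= -8*c^2 + 12*c + 8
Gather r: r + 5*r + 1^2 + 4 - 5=6*r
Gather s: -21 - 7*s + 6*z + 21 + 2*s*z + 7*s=2*s*z + 6*z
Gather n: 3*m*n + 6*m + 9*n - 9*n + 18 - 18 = 3*m*n + 6*m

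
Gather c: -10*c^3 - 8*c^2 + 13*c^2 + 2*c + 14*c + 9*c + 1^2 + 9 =-10*c^3 + 5*c^2 + 25*c + 10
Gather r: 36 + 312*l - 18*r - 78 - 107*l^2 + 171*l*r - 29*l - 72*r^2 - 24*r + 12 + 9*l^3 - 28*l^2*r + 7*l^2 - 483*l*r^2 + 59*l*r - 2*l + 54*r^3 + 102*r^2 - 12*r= 9*l^3 - 100*l^2 + 281*l + 54*r^3 + r^2*(30 - 483*l) + r*(-28*l^2 + 230*l - 54) - 30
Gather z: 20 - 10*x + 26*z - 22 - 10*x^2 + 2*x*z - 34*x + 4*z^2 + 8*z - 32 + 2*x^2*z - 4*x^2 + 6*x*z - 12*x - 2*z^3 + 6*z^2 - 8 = -14*x^2 - 56*x - 2*z^3 + 10*z^2 + z*(2*x^2 + 8*x + 34) - 42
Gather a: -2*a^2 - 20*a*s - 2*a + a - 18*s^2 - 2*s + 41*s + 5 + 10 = -2*a^2 + a*(-20*s - 1) - 18*s^2 + 39*s + 15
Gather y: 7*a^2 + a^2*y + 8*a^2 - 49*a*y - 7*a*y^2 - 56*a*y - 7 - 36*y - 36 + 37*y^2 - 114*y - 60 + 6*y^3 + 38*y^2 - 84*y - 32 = 15*a^2 + 6*y^3 + y^2*(75 - 7*a) + y*(a^2 - 105*a - 234) - 135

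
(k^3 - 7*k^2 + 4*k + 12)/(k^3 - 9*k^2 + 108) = (k^2 - k - 2)/(k^2 - 3*k - 18)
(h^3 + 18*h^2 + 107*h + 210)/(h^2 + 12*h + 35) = h + 6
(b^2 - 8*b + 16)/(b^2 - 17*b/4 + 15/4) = 4*(b^2 - 8*b + 16)/(4*b^2 - 17*b + 15)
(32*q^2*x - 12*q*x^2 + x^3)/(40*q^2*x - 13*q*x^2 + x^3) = (-4*q + x)/(-5*q + x)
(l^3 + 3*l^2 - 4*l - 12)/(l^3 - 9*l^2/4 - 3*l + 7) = 4*(l^2 + 5*l + 6)/(4*l^2 - l - 14)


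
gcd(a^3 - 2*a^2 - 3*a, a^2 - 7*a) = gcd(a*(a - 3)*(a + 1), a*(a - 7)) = a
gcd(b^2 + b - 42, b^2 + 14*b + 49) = b + 7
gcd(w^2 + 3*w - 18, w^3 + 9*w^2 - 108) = w^2 + 3*w - 18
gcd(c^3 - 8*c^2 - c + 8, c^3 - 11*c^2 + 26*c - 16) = c^2 - 9*c + 8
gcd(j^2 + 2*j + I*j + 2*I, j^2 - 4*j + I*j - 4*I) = j + I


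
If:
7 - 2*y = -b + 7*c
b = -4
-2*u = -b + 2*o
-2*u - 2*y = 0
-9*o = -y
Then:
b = -4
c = -3/14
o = 1/4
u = -9/4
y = 9/4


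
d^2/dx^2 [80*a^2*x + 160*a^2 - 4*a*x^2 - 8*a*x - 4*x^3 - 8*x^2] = -8*a - 24*x - 16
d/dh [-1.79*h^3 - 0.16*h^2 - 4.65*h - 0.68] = -5.37*h^2 - 0.32*h - 4.65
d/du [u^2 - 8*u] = 2*u - 8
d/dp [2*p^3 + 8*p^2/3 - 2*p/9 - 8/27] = 6*p^2 + 16*p/3 - 2/9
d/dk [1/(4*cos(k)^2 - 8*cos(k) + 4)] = sin(k)/(2*(cos(k) - 1)^3)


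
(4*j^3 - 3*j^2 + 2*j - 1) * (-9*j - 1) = -36*j^4 + 23*j^3 - 15*j^2 + 7*j + 1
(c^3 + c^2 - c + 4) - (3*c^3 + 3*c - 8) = -2*c^3 + c^2 - 4*c + 12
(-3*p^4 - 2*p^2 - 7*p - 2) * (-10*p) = 30*p^5 + 20*p^3 + 70*p^2 + 20*p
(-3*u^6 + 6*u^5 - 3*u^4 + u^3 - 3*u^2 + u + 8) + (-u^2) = -3*u^6 + 6*u^5 - 3*u^4 + u^3 - 4*u^2 + u + 8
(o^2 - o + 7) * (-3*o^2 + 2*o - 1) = -3*o^4 + 5*o^3 - 24*o^2 + 15*o - 7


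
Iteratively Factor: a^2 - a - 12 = (a - 4)*(a + 3)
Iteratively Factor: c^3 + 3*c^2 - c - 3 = (c + 3)*(c^2 - 1) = (c + 1)*(c + 3)*(c - 1)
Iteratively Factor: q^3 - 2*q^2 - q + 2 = (q - 2)*(q^2 - 1) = (q - 2)*(q - 1)*(q + 1)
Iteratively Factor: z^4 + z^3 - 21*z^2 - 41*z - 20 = (z + 4)*(z^3 - 3*z^2 - 9*z - 5) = (z + 1)*(z + 4)*(z^2 - 4*z - 5) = (z - 5)*(z + 1)*(z + 4)*(z + 1)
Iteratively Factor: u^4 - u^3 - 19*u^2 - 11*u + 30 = (u + 2)*(u^3 - 3*u^2 - 13*u + 15) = (u + 2)*(u + 3)*(u^2 - 6*u + 5) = (u - 5)*(u + 2)*(u + 3)*(u - 1)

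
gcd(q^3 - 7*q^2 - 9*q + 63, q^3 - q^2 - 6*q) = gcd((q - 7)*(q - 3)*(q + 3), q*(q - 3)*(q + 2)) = q - 3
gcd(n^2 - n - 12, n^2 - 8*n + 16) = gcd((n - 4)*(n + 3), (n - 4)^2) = n - 4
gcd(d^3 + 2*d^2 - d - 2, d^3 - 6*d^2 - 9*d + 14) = d^2 + d - 2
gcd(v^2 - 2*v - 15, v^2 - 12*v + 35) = v - 5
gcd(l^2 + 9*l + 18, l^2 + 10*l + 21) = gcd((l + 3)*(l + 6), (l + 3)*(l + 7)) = l + 3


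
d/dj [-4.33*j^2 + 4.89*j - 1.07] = 4.89 - 8.66*j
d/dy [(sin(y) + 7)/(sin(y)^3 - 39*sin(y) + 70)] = (7 - 2*sin(y))*cos(y)/((sin(y) - 5)^2*(sin(y) - 2)^2)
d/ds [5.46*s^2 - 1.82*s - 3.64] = 10.92*s - 1.82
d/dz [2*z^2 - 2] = 4*z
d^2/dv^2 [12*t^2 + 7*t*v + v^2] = 2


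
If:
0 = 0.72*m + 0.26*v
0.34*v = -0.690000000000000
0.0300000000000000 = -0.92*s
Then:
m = 0.73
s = -0.03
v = -2.03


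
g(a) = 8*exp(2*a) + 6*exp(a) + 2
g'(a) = 16*exp(2*a) + 6*exp(a)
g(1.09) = 90.62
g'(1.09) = 159.39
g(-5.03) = 2.04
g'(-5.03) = 0.04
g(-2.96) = 2.33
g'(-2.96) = 0.35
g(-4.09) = 2.10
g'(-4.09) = 0.10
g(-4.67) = 2.06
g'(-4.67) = 0.06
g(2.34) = 926.45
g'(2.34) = 1786.61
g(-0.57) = 7.95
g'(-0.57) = 8.51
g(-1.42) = 3.92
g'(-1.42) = 2.39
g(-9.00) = 2.00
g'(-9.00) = 0.00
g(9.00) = 525328373.60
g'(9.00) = 1050608124.70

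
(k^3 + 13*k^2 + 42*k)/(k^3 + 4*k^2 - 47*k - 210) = k*(k + 7)/(k^2 - 2*k - 35)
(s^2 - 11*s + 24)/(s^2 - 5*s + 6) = (s - 8)/(s - 2)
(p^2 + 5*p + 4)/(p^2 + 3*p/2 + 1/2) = 2*(p + 4)/(2*p + 1)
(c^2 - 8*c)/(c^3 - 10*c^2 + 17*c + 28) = c*(c - 8)/(c^3 - 10*c^2 + 17*c + 28)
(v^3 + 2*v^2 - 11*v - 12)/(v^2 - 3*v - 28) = (v^2 - 2*v - 3)/(v - 7)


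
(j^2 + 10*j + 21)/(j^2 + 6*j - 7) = (j + 3)/(j - 1)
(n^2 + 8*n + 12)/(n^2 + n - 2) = (n + 6)/(n - 1)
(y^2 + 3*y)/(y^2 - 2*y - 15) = y/(y - 5)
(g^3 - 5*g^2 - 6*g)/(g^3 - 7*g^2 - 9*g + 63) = g*(g^2 - 5*g - 6)/(g^3 - 7*g^2 - 9*g + 63)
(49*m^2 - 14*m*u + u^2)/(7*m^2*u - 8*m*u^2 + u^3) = (-7*m + u)/(u*(-m + u))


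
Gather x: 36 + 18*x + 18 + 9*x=27*x + 54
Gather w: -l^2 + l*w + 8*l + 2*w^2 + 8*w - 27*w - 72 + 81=-l^2 + 8*l + 2*w^2 + w*(l - 19) + 9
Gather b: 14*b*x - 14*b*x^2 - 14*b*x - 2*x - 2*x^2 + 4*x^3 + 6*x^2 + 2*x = -14*b*x^2 + 4*x^3 + 4*x^2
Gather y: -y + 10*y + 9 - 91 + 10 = 9*y - 72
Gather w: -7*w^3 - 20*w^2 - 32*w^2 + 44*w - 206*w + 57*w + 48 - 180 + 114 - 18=-7*w^3 - 52*w^2 - 105*w - 36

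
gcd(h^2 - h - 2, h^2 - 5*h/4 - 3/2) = h - 2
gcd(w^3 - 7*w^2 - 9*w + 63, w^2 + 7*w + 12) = w + 3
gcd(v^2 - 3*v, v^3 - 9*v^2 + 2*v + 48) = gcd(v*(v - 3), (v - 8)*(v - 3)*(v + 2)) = v - 3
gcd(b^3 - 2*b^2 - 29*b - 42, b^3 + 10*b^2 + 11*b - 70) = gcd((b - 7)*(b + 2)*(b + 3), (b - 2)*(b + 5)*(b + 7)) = 1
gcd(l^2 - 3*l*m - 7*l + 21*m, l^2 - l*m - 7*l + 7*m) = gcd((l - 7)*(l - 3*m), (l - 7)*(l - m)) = l - 7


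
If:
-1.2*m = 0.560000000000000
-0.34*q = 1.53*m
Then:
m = -0.47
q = 2.10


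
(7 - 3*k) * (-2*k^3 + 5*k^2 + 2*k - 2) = 6*k^4 - 29*k^3 + 29*k^2 + 20*k - 14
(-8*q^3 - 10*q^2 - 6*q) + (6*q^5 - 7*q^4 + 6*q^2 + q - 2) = 6*q^5 - 7*q^4 - 8*q^3 - 4*q^2 - 5*q - 2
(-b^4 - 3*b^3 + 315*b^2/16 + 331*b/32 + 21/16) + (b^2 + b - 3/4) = -b^4 - 3*b^3 + 331*b^2/16 + 363*b/32 + 9/16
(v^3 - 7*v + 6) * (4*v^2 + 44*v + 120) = 4*v^5 + 44*v^4 + 92*v^3 - 284*v^2 - 576*v + 720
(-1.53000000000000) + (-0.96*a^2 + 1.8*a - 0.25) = -0.96*a^2 + 1.8*a - 1.78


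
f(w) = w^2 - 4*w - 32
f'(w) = 2*w - 4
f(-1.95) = -20.40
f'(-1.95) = -7.90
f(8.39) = 4.83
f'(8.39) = 12.78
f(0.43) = -33.54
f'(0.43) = -3.14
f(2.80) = -35.36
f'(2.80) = 1.60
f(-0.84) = -27.93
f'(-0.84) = -5.68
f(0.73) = -34.39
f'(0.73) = -2.54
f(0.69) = -34.28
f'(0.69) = -2.62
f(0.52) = -33.81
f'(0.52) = -2.96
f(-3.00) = -11.00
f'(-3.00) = -10.00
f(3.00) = -35.00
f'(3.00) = 2.00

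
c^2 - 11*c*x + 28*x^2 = (c - 7*x)*(c - 4*x)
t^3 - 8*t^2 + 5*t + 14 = (t - 7)*(t - 2)*(t + 1)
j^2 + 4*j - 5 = (j - 1)*(j + 5)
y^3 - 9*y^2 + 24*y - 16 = (y - 4)^2*(y - 1)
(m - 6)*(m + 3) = m^2 - 3*m - 18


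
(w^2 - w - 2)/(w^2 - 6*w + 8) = (w + 1)/(w - 4)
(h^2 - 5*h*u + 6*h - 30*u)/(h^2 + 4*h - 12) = (h - 5*u)/(h - 2)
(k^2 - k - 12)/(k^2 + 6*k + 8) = (k^2 - k - 12)/(k^2 + 6*k + 8)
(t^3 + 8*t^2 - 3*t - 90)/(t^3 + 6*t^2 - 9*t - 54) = (t + 5)/(t + 3)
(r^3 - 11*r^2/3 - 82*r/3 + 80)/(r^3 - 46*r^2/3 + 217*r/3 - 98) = (3*r^2 + 7*r - 40)/(3*r^2 - 28*r + 49)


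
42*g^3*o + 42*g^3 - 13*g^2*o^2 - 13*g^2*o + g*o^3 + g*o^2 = (-7*g + o)*(-6*g + o)*(g*o + g)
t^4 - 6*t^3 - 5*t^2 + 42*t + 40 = (t - 5)*(t - 4)*(t + 1)*(t + 2)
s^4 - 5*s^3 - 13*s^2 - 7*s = s*(s - 7)*(s + 1)^2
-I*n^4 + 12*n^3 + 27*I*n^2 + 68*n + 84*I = (n - 2*I)*(n + 6*I)*(n + 7*I)*(-I*n + 1)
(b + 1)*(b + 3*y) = b^2 + 3*b*y + b + 3*y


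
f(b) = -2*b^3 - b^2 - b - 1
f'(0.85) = -7.04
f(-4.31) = 144.86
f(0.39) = -1.66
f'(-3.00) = -49.00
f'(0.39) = -2.69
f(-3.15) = 54.74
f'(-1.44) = -10.56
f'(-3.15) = -54.24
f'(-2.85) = -44.04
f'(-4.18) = -97.47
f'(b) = -6*b^2 - 2*b - 1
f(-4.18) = 131.78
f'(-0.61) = -2.01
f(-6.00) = 401.00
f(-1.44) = 4.34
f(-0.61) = -0.31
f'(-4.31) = -103.84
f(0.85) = -3.80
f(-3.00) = 47.00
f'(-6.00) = -205.00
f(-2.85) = 40.03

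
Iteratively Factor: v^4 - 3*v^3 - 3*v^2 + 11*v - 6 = (v + 2)*(v^3 - 5*v^2 + 7*v - 3) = (v - 3)*(v + 2)*(v^2 - 2*v + 1) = (v - 3)*(v - 1)*(v + 2)*(v - 1)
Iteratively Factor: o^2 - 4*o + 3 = (o - 3)*(o - 1)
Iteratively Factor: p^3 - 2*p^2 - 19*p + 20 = (p - 5)*(p^2 + 3*p - 4) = (p - 5)*(p - 1)*(p + 4)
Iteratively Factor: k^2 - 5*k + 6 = (k - 3)*(k - 2)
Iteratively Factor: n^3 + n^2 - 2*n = (n + 2)*(n^2 - n) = (n - 1)*(n + 2)*(n)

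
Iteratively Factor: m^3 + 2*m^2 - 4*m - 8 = (m + 2)*(m^2 - 4) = (m - 2)*(m + 2)*(m + 2)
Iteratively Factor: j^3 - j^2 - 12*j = (j)*(j^2 - j - 12) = j*(j - 4)*(j + 3)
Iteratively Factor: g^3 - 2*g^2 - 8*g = (g - 4)*(g^2 + 2*g) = (g - 4)*(g + 2)*(g)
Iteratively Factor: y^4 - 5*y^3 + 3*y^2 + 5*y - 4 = (y - 1)*(y^3 - 4*y^2 - y + 4) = (y - 1)*(y + 1)*(y^2 - 5*y + 4) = (y - 1)^2*(y + 1)*(y - 4)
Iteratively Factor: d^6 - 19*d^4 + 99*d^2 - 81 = (d + 1)*(d^5 - d^4 - 18*d^3 + 18*d^2 + 81*d - 81) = (d + 1)*(d + 3)*(d^4 - 4*d^3 - 6*d^2 + 36*d - 27) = (d + 1)*(d + 3)^2*(d^3 - 7*d^2 + 15*d - 9) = (d - 3)*(d + 1)*(d + 3)^2*(d^2 - 4*d + 3) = (d - 3)*(d - 1)*(d + 1)*(d + 3)^2*(d - 3)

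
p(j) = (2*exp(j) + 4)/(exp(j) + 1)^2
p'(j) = 2*exp(j)/(exp(j) + 1)^2 - 2*(2*exp(j) + 4)*exp(j)/(exp(j) + 1)^3 = 2*(-exp(j) - 3)*exp(j)/(exp(j) + 1)^3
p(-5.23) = 3.97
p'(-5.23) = -0.03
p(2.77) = 0.12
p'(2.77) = -0.12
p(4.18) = 0.03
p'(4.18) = -0.03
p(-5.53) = 3.98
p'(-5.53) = -0.02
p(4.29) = 0.03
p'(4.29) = -0.03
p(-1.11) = 2.64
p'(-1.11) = -0.93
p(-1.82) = 3.20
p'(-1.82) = -0.65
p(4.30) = 0.03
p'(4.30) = -0.03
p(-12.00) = 4.00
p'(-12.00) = 0.00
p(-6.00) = 3.99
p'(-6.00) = -0.01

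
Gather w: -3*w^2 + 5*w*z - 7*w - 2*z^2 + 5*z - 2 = -3*w^2 + w*(5*z - 7) - 2*z^2 + 5*z - 2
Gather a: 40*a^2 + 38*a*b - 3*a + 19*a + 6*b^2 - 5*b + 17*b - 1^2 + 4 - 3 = 40*a^2 + a*(38*b + 16) + 6*b^2 + 12*b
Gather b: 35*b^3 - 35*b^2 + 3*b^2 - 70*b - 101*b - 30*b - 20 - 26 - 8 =35*b^3 - 32*b^2 - 201*b - 54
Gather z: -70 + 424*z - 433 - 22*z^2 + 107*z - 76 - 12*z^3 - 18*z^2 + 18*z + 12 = -12*z^3 - 40*z^2 + 549*z - 567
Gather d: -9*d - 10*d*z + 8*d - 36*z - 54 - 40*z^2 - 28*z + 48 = d*(-10*z - 1) - 40*z^2 - 64*z - 6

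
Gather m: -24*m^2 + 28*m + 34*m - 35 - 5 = -24*m^2 + 62*m - 40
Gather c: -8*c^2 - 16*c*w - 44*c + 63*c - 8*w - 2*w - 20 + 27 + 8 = -8*c^2 + c*(19 - 16*w) - 10*w + 15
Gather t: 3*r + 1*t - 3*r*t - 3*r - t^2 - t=-3*r*t - t^2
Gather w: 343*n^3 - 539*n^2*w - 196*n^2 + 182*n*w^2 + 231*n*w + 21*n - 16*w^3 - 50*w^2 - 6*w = 343*n^3 - 196*n^2 + 21*n - 16*w^3 + w^2*(182*n - 50) + w*(-539*n^2 + 231*n - 6)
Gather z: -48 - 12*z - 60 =-12*z - 108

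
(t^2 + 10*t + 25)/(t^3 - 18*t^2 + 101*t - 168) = (t^2 + 10*t + 25)/(t^3 - 18*t^2 + 101*t - 168)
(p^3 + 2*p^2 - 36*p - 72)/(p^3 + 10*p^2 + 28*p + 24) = (p - 6)/(p + 2)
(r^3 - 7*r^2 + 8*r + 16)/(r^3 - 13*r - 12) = (r - 4)/(r + 3)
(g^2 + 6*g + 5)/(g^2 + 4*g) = (g^2 + 6*g + 5)/(g*(g + 4))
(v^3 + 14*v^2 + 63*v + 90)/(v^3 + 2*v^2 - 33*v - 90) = (v + 6)/(v - 6)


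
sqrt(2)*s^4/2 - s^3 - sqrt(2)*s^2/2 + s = s*(s - 1)*(s - sqrt(2))*(sqrt(2)*s/2 + sqrt(2)/2)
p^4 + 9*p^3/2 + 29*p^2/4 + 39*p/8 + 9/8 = (p + 1/2)*(p + 1)*(p + 3/2)^2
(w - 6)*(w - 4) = w^2 - 10*w + 24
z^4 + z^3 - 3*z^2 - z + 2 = (z - 1)^2*(z + 1)*(z + 2)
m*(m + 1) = m^2 + m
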